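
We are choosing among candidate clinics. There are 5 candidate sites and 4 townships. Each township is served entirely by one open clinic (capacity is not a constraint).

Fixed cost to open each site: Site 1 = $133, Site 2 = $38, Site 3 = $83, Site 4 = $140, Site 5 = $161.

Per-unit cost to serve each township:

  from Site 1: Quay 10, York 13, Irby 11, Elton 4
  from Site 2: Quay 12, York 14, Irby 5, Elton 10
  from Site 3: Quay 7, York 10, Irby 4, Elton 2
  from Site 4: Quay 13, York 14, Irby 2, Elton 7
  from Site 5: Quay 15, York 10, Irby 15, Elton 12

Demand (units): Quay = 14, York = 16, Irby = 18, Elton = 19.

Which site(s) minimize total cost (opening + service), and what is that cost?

Open Site 3 only; minimum total cost 451.

For any fixed open set, each township goes to its cheapest open site; total = fixed + service.
{Site 3}: Quay→Site 3 7·14=98, York→Site 3 10·16=160, Irby→Site 3 4·18=72, Elton→Site 3 2·19=38. Service 368; fixed 83; total 451.
{Site 2, Site 3}: service 368 + fixed 121 = 489
{Site 3, Site 4}: Quay→Site 3 7·14=98, York→Site 3 10·16=160, Irby→Site 4 2·18=36, Elton→Site 3 2·19=38. Service 332; fixed 223; total 555.
{Site 1, Site 2, Site 3, Site 4, Site 5}: service 332 + fixed 555 = 887
No other subset beats 451.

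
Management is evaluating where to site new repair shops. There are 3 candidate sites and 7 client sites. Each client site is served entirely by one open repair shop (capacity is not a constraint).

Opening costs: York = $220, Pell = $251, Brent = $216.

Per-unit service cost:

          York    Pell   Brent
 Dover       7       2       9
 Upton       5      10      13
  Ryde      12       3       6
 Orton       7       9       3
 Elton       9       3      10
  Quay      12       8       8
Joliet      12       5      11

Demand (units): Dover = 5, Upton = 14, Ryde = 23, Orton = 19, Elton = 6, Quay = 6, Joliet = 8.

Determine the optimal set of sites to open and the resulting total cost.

For any fixed open set, each client site goes to its cheapest open site; total = fixed + service.
{Pell}: Dover→Pell 2·5=10, Upton→Pell 10·14=140, Ryde→Pell 3·23=69, Orton→Pell 9·19=171, Elton→Pell 3·6=18, Quay→Pell 8·6=48, Joliet→Pell 5·8=40. Service 496; fixed 251; total 747.
{Brent}: Dover→Brent 9·5=45, Upton→Brent 13·14=182, Ryde→Brent 6·23=138, Orton→Brent 3·19=57, Elton→Brent 10·6=60, Quay→Brent 8·6=48, Joliet→Brent 11·8=88. Service 618; fixed 216; total 834.
{Pell, Brent}: Dover→Pell 2·5=10, Upton→Pell 10·14=140, Ryde→Pell 3·23=69, Orton→Brent 3·19=57, Elton→Pell 3·6=18, Quay→Pell 8·6=48, Joliet→Pell 5·8=40. Service 382; fixed 467; total 849.
{York, Pell, Brent}: service 312 + fixed 687 = 999
No other subset beats 747.

Open Pell only; minimum total cost 747.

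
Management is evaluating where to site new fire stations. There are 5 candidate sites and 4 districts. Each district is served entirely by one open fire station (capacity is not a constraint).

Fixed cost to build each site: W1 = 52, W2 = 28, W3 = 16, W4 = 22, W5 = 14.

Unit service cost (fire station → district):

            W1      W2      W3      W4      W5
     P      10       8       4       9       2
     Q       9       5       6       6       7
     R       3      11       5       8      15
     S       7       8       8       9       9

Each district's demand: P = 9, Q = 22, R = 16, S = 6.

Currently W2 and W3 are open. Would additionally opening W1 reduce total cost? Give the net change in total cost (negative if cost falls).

Current service cost with {W2, W3}: 274.
Adding W1: each district re-picks its cheapest; new service cost 236, saving 38.
Extra fixed cost: 52. Net change = 52 − 38 = 14.
(Totals: 318 → 332.)

No — net change +14 (cost rises by 14).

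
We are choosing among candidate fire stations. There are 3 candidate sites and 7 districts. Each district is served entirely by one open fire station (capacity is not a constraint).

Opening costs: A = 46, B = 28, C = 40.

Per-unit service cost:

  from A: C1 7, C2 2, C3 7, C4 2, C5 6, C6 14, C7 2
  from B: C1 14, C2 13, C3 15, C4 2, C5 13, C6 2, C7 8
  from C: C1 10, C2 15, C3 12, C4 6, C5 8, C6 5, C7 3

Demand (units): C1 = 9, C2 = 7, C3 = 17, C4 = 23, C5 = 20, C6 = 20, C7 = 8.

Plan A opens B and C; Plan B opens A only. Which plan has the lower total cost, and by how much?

Plan A: {B, C}: C1→C 10·9=90, C2→B 13·7=91, C3→C 12·17=204, C4→B 2·23=46, C5→C 8·20=160, C6→B 2·20=40, C7→C 3·8=24. Service 655; fixed 68; total 723.
Plan B: {A}: C1→A 7·9=63, C2→A 2·7=14, C3→A 7·17=119, C4→A 2·23=46, C5→A 6·20=120, C6→A 14·20=280, C7→A 2·8=16. Service 658; fixed 46; total 704.
Difference: |723 − 704| = 19.

Plan B is cheaper by 19.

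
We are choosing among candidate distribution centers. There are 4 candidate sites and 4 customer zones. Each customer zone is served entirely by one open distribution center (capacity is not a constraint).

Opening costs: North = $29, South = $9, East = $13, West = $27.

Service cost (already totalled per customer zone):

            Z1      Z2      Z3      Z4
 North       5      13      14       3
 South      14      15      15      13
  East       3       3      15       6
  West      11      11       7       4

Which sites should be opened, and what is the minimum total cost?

Open East only; minimum total cost 40.

For any fixed open set, each customer zone goes to its cheapest open site; total = fixed + service.
{East}: Z1→East 3, Z2→East 3, Z3→East 15, Z4→East 6. Service 27; fixed 13; total 40.
{South, East}: service 27 + fixed 22 = 49
{East, West}: service 17 + fixed 40 = 57
{North, South, East, West}: service 16 + fixed 78 = 94
No other subset beats 40.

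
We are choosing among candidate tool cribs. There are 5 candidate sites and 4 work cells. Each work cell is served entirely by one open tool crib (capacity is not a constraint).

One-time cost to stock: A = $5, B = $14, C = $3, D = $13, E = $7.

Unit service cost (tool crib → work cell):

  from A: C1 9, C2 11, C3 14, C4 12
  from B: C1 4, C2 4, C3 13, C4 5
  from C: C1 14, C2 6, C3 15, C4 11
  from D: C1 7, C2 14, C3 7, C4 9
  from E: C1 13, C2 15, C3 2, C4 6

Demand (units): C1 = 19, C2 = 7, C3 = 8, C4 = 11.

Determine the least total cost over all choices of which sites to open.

For any fixed open set, each work cell goes to its cheapest open site; total = fixed + service.
{B, E}: C1→B 4·19=76, C2→B 4·7=28, C3→E 2·8=16, C4→B 5·11=55. Service 175; fixed 21; total 196.
{B, C, E}: service 175 + fixed 24 = 199
{A, B, E}: service 175 + fixed 26 = 201
{A, B, C, D, E}: service 175 + fixed 42 = 217
No other subset beats 196.

Minimum total cost: 196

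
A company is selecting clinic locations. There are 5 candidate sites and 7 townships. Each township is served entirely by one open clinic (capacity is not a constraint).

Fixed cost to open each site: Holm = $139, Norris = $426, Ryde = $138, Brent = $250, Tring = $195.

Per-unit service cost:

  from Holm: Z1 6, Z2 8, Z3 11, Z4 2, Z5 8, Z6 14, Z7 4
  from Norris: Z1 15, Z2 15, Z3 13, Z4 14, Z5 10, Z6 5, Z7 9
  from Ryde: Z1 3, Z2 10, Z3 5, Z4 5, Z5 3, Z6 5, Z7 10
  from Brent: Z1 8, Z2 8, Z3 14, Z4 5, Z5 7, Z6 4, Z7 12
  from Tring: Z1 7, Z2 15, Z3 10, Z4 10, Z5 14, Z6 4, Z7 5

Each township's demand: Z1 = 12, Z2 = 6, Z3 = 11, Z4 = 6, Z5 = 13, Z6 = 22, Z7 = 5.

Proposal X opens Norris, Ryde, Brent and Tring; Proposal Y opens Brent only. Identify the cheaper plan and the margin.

Proposal X: {Norris, Ryde, Brent, Tring}: Z1→Ryde 3·12=36, Z2→Brent 8·6=48, Z3→Ryde 5·11=55, Z4→Ryde 5·6=30, Z5→Ryde 3·13=39, Z6→Brent 4·22=88, Z7→Tring 5·5=25. Service 321; fixed 1009; total 1330.
Proposal Y: {Brent}: Z1→Brent 8·12=96, Z2→Brent 8·6=48, Z3→Brent 14·11=154, Z4→Brent 5·6=30, Z5→Brent 7·13=91, Z6→Brent 4·22=88, Z7→Brent 12·5=60. Service 567; fixed 250; total 817.
Difference: |1330 − 817| = 513.

Proposal Y is cheaper by 513.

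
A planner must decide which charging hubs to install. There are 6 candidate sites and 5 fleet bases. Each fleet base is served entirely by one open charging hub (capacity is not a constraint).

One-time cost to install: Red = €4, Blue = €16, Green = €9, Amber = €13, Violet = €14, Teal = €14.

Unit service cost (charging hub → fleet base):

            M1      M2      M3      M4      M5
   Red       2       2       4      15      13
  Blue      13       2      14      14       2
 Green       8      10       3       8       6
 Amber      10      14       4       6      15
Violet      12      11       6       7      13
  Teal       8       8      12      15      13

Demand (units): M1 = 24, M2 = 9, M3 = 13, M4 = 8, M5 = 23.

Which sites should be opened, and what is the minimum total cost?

Open Red, Blue, Green and Amber; minimum total cost 241.

For any fixed open set, each fleet base goes to its cheapest open site; total = fixed + service.
{Red, Blue, Green, Amber}: M1→Red 2·24=48, M2→Red 2·9=18, M3→Green 3·13=39, M4→Amber 6·8=48, M5→Blue 2·23=46. Service 199; fixed 42; total 241.
{Red, Blue, Green}: service 215 + fixed 29 = 244
{Red, Blue, Amber}: service 212 + fixed 33 = 245
{Red, Blue, Green, Amber, Violet, Teal}: M1→Red 2·24=48, M2→Red 2·9=18, M3→Green 3·13=39, M4→Amber 6·8=48, M5→Blue 2·23=46. Service 199; fixed 70; total 269.
No other subset beats 241.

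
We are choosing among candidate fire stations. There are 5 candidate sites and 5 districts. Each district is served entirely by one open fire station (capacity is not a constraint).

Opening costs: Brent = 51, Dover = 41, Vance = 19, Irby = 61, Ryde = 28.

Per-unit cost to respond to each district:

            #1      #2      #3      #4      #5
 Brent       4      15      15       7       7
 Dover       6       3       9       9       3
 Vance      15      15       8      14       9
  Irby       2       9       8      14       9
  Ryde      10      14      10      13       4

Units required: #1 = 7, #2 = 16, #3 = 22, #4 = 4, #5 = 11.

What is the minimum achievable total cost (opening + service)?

Minimum total cost: 395

For any fixed open set, each district goes to its cheapest open site; total = fixed + service.
{Dover, Vance}: #1→Dover 6·7=42, #2→Dover 3·16=48, #3→Vance 8·22=176, #4→Dover 9·4=36, #5→Dover 3·11=33. Service 335; fixed 60; total 395.
{Dover}: service 357 + fixed 41 = 398
{Dover, Irby}: service 307 + fixed 102 = 409
{Brent, Dover, Vance, Irby, Ryde}: service 299 + fixed 200 = 499
No other subset beats 395.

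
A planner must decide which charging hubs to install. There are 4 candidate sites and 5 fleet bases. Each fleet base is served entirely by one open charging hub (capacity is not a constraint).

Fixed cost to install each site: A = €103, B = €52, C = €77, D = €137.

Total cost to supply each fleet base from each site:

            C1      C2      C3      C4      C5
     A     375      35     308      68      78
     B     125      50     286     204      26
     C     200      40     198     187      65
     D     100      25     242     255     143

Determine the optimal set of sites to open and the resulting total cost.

Open A, B and C; minimum total cost 684.

For any fixed open set, each fleet base goes to its cheapest open site; total = fixed + service.
{A, B, C}: C1→B 125, C2→A 35, C3→C 198, C4→A 68, C5→B 26. Service 452; fixed 232; total 684.
{A, B}: service 540 + fixed 155 = 695
{B, C}: C1→B 125, C2→C 40, C3→C 198, C4→C 187, C5→B 26. Service 576; fixed 129; total 705.
{A, B, C, D}: service 417 + fixed 369 = 786
(All 15 nonempty subsets were checked; A, B and C is lowest.)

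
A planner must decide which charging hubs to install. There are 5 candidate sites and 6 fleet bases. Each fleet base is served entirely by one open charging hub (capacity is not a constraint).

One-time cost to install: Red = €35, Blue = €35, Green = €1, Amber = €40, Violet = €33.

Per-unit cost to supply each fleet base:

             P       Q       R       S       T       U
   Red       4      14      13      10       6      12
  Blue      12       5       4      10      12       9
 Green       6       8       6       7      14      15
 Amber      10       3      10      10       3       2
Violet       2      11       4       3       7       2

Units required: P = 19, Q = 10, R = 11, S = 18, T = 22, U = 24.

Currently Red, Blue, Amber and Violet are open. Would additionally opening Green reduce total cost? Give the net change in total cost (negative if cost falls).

Current service cost with {Red, Blue, Amber, Violet}: 280.
Adding Green: each fleet base re-picks its cheapest; new service cost 280, saving 0.
Extra fixed cost: 1. Net change = 1 − 0 = 1.
(Totals: 423 → 424.)

No — net change +1 (cost rises by 1).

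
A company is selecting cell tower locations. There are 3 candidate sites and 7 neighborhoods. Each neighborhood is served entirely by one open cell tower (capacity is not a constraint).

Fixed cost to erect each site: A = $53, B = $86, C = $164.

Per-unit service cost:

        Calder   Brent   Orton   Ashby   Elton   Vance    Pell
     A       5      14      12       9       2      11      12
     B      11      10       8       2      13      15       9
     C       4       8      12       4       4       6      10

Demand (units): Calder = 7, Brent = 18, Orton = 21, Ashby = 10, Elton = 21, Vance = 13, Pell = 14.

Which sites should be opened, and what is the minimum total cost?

Open A and B; minimum total cost 853.

For any fixed open set, each neighborhood goes to its cheapest open site; total = fixed + service.
{A, B}: Calder→A 5·7=35, Brent→B 10·18=180, Orton→B 8·21=168, Ashby→B 2·10=20, Elton→A 2·21=42, Vance→A 11·13=143, Pell→B 9·14=126. Service 714; fixed 139; total 853.
{B, C}: service 648 + fixed 250 = 898
{A, B, C}: service 606 + fixed 303 = 909
{A}: Calder→A 5·7=35, Brent→A 14·18=252, Orton→A 12·21=252, Ashby→A 9·10=90, Elton→A 2·21=42, Vance→A 11·13=143, Pell→A 12·14=168. Service 982; fixed 53; total 1035.
No other subset beats 853.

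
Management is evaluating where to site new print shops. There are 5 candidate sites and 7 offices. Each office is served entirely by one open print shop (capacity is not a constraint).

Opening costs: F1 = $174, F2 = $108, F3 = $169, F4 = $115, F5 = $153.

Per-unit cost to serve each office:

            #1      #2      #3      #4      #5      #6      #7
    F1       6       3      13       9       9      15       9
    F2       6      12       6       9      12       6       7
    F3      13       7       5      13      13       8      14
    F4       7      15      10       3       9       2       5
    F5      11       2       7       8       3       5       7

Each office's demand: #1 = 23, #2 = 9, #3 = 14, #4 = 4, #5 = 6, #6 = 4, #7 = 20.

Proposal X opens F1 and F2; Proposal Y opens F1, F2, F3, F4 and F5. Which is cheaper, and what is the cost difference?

Proposal X: {F1, F2}: #1→F1 6·23=138, #2→F1 3·9=27, #3→F2 6·14=84, #4→F1 9·4=36, #5→F1 9·6=54, #6→F2 6·4=24, #7→F2 7·20=140. Service 503; fixed 282; total 785.
Proposal Y: {F1, F2, F3, F4, F5}: #1→F1 6·23=138, #2→F5 2·9=18, #3→F3 5·14=70, #4→F4 3·4=12, #5→F5 3·6=18, #6→F4 2·4=8, #7→F4 5·20=100. Service 364; fixed 719; total 1083.
Difference: |785 − 1083| = 298.

Proposal X is cheaper by 298.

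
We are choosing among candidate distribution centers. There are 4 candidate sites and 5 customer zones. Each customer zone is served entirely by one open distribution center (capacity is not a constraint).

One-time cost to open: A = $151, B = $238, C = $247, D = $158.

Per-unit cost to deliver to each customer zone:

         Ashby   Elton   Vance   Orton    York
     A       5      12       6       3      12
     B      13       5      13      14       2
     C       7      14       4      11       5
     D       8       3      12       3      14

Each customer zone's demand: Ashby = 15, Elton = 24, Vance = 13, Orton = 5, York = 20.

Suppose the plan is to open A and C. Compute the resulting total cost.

Total cost: 928

Each customer zone is assigned to its cheapest site among the open ones.
{A, C}: Ashby→A 5·15=75, Elton→A 12·24=288, Vance→C 4·13=52, Orton→A 3·5=15, York→C 5·20=100. Service 530; fixed 398; total 928.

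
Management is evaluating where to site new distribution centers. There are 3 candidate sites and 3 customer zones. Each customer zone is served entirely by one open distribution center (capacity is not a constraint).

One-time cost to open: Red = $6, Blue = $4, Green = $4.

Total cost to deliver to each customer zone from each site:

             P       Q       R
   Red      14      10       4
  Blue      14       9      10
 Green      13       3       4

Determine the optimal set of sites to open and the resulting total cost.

For any fixed open set, each customer zone goes to its cheapest open site; total = fixed + service.
{Green}: P→Green 13, Q→Green 3, R→Green 4. Service 20; fixed 4; total 24.
{Blue, Green}: service 20 + fixed 8 = 28
{Red, Green}: P→Green 13, Q→Green 3, R→Red 4. Service 20; fixed 10; total 30.
{Red, Blue, Green}: service 20 + fixed 14 = 34
(All 7 nonempty subsets were checked; Green only is lowest.)

Open Green only; minimum total cost 24.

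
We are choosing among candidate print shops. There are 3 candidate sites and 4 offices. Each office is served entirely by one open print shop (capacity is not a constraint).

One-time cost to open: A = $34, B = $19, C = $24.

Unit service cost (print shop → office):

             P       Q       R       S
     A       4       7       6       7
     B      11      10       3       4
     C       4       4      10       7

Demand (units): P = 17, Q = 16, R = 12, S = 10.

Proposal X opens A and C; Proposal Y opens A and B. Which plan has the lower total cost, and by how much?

Proposal Y is cheaper by 23.

Proposal X: {A, C}: P→A 4·17=68, Q→C 4·16=64, R→A 6·12=72, S→A 7·10=70. Service 274; fixed 58; total 332.
Proposal Y: {A, B}: P→A 4·17=68, Q→A 7·16=112, R→B 3·12=36, S→B 4·10=40. Service 256; fixed 53; total 309.
Difference: |332 − 309| = 23.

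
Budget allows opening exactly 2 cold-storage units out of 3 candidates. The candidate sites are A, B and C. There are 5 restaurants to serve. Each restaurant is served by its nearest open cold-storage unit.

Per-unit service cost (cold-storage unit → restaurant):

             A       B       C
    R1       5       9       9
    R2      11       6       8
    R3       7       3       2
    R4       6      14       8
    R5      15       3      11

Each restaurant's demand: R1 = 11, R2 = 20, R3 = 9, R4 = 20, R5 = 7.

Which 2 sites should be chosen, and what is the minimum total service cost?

With exactly 2 open, each restaurant uses its cheapest among the chosen.
{A, B}: R1→A 5·11=55, R2→B 6·20=120, R3→B 3·9=27, R4→A 6·20=120, R5→B 3·7=21. Service cost 343.
{B, C}: service cost 418
{A, C}: service cost 430
Among all 3 size-2 choices, {A, B} is lowest.

Choose A and B; total service cost 343.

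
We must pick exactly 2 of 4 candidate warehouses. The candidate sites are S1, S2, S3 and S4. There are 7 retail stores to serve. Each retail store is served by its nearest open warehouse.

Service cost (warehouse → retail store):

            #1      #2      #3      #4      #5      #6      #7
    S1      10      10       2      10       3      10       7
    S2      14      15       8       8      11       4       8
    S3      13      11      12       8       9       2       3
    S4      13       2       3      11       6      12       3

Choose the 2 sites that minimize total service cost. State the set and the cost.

Choose S3 and S4; total service cost 37.

With exactly 2 open, each retail store uses its cheapest among the chosen.
{S3, S4}: #1→S3 13, #2→S4 2, #3→S4 3, #4→S3 8, #5→S4 6, #6→S3 2, #7→S3 3. Service cost 37.
{S1, S3}: service cost 38
{S2, S4}: service cost 39
Among all 6 size-2 choices, {S3, S4} is lowest.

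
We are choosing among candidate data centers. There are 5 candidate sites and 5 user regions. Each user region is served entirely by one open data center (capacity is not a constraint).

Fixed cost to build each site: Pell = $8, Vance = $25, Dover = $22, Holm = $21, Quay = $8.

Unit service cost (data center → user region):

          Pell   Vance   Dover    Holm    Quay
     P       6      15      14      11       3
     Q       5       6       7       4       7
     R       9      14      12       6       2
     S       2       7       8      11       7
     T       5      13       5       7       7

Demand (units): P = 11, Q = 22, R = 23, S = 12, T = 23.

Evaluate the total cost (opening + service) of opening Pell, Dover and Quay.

Total cost: 366

Each user region is assigned to its cheapest site among the open ones.
{Pell, Dover, Quay}: P→Quay 3·11=33, Q→Pell 5·22=110, R→Quay 2·23=46, S→Pell 2·12=24, T→Pell 5·23=115. Service 328; fixed 38; total 366.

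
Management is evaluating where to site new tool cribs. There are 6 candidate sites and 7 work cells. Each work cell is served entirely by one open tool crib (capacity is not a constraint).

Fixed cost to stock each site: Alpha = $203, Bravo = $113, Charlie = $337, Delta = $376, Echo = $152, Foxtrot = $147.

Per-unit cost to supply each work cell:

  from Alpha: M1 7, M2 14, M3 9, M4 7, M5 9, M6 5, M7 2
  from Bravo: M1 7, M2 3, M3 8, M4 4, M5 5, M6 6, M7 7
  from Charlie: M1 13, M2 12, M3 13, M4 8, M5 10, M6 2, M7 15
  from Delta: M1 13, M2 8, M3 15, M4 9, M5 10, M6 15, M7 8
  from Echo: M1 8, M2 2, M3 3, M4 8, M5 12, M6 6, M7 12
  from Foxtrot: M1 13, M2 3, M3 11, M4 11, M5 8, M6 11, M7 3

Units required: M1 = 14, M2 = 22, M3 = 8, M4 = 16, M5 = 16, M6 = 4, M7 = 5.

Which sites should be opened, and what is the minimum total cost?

For any fixed open set, each work cell goes to its cheapest open site; total = fixed + service.
{Bravo}: M1→Bravo 7·14=98, M2→Bravo 3·22=66, M3→Bravo 8·8=64, M4→Bravo 4·16=64, M5→Bravo 5·16=80, M6→Bravo 6·4=24, M7→Bravo 7·5=35. Service 431; fixed 113; total 544.
{Bravo, Echo}: service 369 + fixed 265 = 634
{Bravo, Foxtrot}: service 411 + fixed 260 = 671
{Alpha, Bravo, Charlie, Delta, Echo, Foxtrot}: service 328 + fixed 1328 = 1656
No other subset beats 544.

Open Bravo only; minimum total cost 544.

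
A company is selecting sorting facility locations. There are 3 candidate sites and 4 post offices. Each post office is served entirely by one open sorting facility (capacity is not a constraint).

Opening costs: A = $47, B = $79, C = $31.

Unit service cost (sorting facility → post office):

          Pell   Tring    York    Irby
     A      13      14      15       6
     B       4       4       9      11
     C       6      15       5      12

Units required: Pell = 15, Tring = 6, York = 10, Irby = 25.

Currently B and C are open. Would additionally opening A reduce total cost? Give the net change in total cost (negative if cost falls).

Yes — net change −78 (cost falls by 78).

Current service cost with {B, C}: 409.
Adding A: each post office re-picks its cheapest; new service cost 284, saving 125.
Extra fixed cost: 47. Net change = 47 − 125 = -78.
(Totals: 519 → 441.)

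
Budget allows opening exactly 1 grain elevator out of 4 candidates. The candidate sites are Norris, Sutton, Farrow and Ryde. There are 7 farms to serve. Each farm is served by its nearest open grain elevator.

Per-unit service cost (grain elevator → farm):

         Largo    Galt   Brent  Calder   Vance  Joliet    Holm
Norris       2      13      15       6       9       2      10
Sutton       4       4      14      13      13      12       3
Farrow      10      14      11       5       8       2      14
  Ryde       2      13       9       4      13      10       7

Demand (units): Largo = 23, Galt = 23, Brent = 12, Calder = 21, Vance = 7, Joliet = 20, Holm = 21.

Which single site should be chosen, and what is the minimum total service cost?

Choose Norris only; total service cost 964.

With exactly 1 open, each farm uses its cheapest among the chosen.
{Norris}: Largo→Norris 2·23=46, Galt→Norris 13·23=299, Brent→Norris 15·12=180, Calder→Norris 6·21=126, Vance→Norris 9·7=63, Joliet→Norris 2·20=40, Holm→Norris 10·21=210. Service cost 964.
{Ryde}: service cost 975
{Sutton}: service cost 1019
Among all 4 size-1 choices, {Norris} is lowest.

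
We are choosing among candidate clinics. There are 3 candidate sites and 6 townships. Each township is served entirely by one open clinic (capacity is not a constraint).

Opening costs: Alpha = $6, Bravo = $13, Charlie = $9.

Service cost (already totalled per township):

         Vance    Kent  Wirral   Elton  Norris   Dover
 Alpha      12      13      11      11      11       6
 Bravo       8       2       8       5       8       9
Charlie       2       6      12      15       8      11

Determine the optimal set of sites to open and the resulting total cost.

Open Bravo only; minimum total cost 53.

For any fixed open set, each township goes to its cheapest open site; total = fixed + service.
{Bravo}: Vance→Bravo 8, Kent→Bravo 2, Wirral→Bravo 8, Elton→Bravo 5, Norris→Bravo 8, Dover→Bravo 9. Service 40; fixed 13; total 53.
{Alpha, Bravo}: service 37 + fixed 19 = 56
{Bravo, Charlie}: Vance→Charlie 2, Kent→Bravo 2, Wirral→Bravo 8, Elton→Bravo 5, Norris→Bravo 8, Dover→Bravo 9. Service 34; fixed 22; total 56.
{Alpha, Bravo, Charlie}: service 31 + fixed 28 = 59
No other subset beats 53.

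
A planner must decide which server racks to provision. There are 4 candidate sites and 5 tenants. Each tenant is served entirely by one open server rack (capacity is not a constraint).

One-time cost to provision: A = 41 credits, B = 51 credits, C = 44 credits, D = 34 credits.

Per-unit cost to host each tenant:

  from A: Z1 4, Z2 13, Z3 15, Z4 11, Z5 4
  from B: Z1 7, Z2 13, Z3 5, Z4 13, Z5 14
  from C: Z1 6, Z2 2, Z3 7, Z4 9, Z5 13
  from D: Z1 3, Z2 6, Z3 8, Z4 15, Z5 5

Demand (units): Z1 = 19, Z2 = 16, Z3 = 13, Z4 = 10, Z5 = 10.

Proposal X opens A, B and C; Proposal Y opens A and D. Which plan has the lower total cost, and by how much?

Proposal X is cheaper by 43.

Proposal X: {A, B, C}: Z1→A 4·19=76, Z2→C 2·16=32, Z3→B 5·13=65, Z4→C 9·10=90, Z5→A 4·10=40. Service 303; fixed 136; total 439.
Proposal Y: {A, D}: Z1→D 3·19=57, Z2→D 6·16=96, Z3→D 8·13=104, Z4→A 11·10=110, Z5→A 4·10=40. Service 407; fixed 75; total 482.
Difference: |439 − 482| = 43.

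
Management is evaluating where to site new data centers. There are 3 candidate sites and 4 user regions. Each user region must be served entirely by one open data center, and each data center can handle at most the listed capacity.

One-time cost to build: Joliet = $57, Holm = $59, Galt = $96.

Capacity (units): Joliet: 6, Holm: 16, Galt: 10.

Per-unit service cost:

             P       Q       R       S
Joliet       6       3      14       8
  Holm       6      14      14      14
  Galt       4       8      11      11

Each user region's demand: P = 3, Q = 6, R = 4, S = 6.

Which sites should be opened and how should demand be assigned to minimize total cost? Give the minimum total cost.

Minimum total cost: 292

Open {Joliet, Holm}: P→Holm 6·3=18, Q→Joliet 3·6=18, R→Holm 14·4=56, S→Holm 14·6=84.
Loads: Joliet carries 6/6, Holm carries 13/16. Service 176; fixed 116; total 292.
Next best feasible plan costs 322.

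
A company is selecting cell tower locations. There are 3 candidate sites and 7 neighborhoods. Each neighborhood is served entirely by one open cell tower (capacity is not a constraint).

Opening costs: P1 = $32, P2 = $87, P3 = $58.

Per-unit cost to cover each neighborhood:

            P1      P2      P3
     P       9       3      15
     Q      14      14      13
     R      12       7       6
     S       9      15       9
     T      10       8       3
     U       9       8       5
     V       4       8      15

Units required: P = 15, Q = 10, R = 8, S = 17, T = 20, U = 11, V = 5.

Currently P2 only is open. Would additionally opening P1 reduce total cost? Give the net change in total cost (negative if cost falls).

Current service cost with {P2}: 784.
Adding P1: each neighborhood re-picks its cheapest; new service cost 662, saving 122.
Extra fixed cost: 32. Net change = 32 − 122 = -90.
(Totals: 871 → 781.)

Yes — net change −90 (cost falls by 90).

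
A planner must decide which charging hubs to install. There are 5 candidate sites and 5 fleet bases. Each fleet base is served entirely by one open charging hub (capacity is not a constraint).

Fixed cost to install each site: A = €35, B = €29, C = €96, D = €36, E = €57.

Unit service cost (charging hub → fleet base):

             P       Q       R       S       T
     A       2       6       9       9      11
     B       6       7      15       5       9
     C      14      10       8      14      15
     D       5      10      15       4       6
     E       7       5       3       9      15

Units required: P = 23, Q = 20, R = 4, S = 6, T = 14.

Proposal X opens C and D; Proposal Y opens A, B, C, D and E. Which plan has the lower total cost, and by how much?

Proposal X: {C, D}: P→D 5·23=115, Q→C 10·20=200, R→C 8·4=32, S→D 4·6=24, T→D 6·14=84. Service 455; fixed 132; total 587.
Proposal Y: {A, B, C, D, E}: P→A 2·23=46, Q→E 5·20=100, R→E 3·4=12, S→D 4·6=24, T→D 6·14=84. Service 266; fixed 253; total 519.
Difference: |587 − 519| = 68.

Proposal Y is cheaper by 68.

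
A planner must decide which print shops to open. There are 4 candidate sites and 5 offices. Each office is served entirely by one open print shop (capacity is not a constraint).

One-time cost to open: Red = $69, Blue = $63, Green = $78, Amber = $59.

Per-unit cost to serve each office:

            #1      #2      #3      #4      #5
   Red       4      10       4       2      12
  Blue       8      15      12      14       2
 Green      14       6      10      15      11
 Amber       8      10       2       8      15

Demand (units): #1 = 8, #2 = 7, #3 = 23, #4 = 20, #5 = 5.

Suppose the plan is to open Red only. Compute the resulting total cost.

Each office is assigned to its cheapest site among the open ones.
{Red}: #1→Red 4·8=32, #2→Red 10·7=70, #3→Red 4·23=92, #4→Red 2·20=40, #5→Red 12·5=60. Service 294; fixed 69; total 363.

Total cost: 363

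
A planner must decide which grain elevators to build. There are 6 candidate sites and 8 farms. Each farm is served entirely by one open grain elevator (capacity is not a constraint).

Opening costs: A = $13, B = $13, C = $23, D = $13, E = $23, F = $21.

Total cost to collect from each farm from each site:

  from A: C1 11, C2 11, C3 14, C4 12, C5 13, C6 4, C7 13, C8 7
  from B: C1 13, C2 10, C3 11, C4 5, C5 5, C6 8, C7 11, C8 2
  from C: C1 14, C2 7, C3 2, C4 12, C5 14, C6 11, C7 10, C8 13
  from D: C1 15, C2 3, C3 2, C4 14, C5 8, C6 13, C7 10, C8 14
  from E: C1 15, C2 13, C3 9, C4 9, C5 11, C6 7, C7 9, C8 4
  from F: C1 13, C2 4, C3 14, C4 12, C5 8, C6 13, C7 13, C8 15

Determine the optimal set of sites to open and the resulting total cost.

Open B and D; minimum total cost 74.

For any fixed open set, each farm goes to its cheapest open site; total = fixed + service.
{B, D}: C1→B 13, C2→D 3, C3→D 2, C4→B 5, C5→B 5, C6→B 8, C7→D 10, C8→B 2. Service 48; fixed 26; total 74.
{B}: service 65 + fixed 13 = 78
{A, B, D}: service 42 + fixed 39 = 81
{A, B, C, D, E, F}: C1→A 11, C2→D 3, C3→C 2, C4→B 5, C5→B 5, C6→A 4, C7→E 9, C8→B 2. Service 41; fixed 106; total 147.
No other subset beats 74.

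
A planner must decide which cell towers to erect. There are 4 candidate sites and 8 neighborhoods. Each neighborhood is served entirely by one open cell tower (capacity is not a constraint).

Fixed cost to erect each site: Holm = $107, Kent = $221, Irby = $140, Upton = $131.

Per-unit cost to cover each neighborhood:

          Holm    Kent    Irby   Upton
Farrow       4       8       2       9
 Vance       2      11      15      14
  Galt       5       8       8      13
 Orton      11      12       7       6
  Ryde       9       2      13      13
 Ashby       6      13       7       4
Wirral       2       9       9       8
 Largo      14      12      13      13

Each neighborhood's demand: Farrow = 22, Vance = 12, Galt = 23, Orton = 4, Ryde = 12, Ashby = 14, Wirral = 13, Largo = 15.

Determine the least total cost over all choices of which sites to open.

For any fixed open set, each neighborhood goes to its cheapest open site; total = fixed + service.
{Holm}: Farrow→Holm 4·22=88, Vance→Holm 2·12=24, Galt→Holm 5·23=115, Orton→Holm 11·4=44, Ryde→Holm 9·12=108, Ashby→Holm 6·14=84, Wirral→Holm 2·13=26, Largo→Holm 14·15=210. Service 699; fixed 107; total 806.
{Holm, Irby}: service 624 + fixed 247 = 871
{Holm, Upton}: Farrow→Holm 4·22=88, Vance→Holm 2·12=24, Galt→Holm 5·23=115, Orton→Upton 6·4=24, Ryde→Holm 9·12=108, Ashby→Upton 4·14=56, Wirral→Holm 2·13=26, Largo→Upton 13·15=195. Service 636; fixed 238; total 874.
{Holm, Kent, Irby, Upton}: service 493 + fixed 599 = 1092
No other subset beats 806.

Minimum total cost: 806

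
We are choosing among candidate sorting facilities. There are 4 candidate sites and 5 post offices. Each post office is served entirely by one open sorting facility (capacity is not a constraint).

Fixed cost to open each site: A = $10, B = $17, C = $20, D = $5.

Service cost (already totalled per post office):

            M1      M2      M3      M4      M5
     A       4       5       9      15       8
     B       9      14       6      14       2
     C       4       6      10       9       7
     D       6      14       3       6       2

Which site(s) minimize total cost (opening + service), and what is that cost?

Open A and D; minimum total cost 35.

For any fixed open set, each post office goes to its cheapest open site; total = fixed + service.
{A, D}: M1→A 4, M2→A 5, M3→D 3, M4→D 6, M5→D 2. Service 20; fixed 15; total 35.
{D}: service 31 + fixed 5 = 36
{C, D}: service 21 + fixed 25 = 46
{A, B, C, D}: service 20 + fixed 52 = 72
No other subset beats 35.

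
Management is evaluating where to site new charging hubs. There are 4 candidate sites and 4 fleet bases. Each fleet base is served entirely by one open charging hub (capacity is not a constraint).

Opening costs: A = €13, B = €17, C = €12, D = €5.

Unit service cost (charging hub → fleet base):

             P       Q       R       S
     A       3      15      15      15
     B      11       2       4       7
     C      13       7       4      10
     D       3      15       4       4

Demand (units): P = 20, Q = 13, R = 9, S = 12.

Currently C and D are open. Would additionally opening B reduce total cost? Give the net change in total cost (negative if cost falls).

Yes — net change −48 (cost falls by 48).

Current service cost with {C, D}: 235.
Adding B: each fleet base re-picks its cheapest; new service cost 170, saving 65.
Extra fixed cost: 17. Net change = 17 − 65 = -48.
(Totals: 252 → 204.)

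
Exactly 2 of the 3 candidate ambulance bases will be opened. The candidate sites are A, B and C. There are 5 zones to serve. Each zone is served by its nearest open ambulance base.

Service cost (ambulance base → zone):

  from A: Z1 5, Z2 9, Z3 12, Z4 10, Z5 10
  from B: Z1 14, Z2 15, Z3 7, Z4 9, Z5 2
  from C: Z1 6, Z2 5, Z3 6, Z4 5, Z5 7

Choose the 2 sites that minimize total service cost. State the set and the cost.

Choose B and C; total service cost 24.

With exactly 2 open, each zone uses its cheapest among the chosen.
{B, C}: Z1→C 6, Z2→C 5, Z3→C 6, Z4→C 5, Z5→B 2. Service cost 24.
{A, C}: service cost 28
{A, B}: service cost 32
Among all 3 size-2 choices, {B, C} is lowest.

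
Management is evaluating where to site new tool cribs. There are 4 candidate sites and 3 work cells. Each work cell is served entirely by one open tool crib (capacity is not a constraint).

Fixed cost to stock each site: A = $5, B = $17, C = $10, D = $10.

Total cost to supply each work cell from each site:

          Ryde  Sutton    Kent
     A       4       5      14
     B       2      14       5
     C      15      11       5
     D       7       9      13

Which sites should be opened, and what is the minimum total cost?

Open A only; minimum total cost 28.

For any fixed open set, each work cell goes to its cheapest open site; total = fixed + service.
{A}: Ryde→A 4, Sutton→A 5, Kent→A 14. Service 23; fixed 5; total 28.
{A, C}: service 14 + fixed 15 = 29
{A, B}: service 12 + fixed 22 = 34
{A, B, C, D}: service 12 + fixed 42 = 54
(All 15 nonempty subsets were checked; A only is lowest.)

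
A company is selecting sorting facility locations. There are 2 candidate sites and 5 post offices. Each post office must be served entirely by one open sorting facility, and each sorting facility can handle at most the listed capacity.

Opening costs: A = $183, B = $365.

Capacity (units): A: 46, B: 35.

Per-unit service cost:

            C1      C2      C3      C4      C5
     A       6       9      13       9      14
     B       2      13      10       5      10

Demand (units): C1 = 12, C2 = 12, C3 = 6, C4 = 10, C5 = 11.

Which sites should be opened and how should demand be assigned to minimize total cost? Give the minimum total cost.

Open {A, B}: C1→B 2·12=24, C2→A 9·12=108, C3→A 13·6=78, C4→B 5·10=50, C5→B 10·11=110.
Loads: A carries 18/46, B carries 33/35. Service 370; fixed 548; total 918.
Next best feasible plan costs 940.

Minimum total cost: 918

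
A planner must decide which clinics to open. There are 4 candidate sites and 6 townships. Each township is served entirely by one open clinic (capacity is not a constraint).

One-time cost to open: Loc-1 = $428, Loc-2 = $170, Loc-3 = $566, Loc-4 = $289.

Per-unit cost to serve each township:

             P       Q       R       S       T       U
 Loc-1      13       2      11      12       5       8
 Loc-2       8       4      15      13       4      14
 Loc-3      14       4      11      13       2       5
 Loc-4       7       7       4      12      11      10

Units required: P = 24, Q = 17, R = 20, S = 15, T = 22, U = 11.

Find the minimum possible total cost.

Minimum total cost: 1153

For any fixed open set, each township goes to its cheapest open site; total = fixed + service.
{Loc-2, Loc-4}: P→Loc-4 7·24=168, Q→Loc-2 4·17=68, R→Loc-4 4·20=80, S→Loc-4 12·15=180, T→Loc-2 4·22=88, U→Loc-4 10·11=110. Service 694; fixed 459; total 1153.
{Loc-2}: service 997 + fixed 170 = 1167
{Loc-4}: service 899 + fixed 289 = 1188
{Loc-1, Loc-2, Loc-3, Loc-4}: service 561 + fixed 1453 = 2014
No other subset beats 1153.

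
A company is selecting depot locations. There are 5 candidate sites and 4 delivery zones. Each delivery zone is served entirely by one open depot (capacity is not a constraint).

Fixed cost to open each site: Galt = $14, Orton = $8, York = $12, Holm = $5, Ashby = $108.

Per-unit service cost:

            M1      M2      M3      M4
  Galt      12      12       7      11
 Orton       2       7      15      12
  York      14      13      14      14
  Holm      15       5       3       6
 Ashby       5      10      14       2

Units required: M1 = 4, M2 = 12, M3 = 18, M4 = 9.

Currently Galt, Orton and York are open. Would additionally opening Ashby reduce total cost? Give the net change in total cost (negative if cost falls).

Current service cost with {Galt, Orton, York}: 317.
Adding Ashby: each delivery zone re-picks its cheapest; new service cost 236, saving 81.
Extra fixed cost: 108. Net change = 108 − 81 = 27.
(Totals: 351 → 378.)

No — net change +27 (cost rises by 27).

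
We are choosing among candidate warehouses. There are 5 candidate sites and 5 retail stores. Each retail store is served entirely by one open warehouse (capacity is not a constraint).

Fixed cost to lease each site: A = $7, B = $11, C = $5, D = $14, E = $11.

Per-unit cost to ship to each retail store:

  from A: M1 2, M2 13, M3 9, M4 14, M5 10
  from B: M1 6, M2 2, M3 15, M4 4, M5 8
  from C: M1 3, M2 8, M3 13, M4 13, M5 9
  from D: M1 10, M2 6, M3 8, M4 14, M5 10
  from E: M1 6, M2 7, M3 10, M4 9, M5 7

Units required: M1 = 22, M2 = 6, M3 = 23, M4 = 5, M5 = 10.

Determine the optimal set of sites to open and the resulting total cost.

Open A, B and D; minimum total cost 372.

For any fixed open set, each retail store goes to its cheapest open site; total = fixed + service.
{A, B, D}: M1→A 2·22=44, M2→B 2·6=12, M3→D 8·23=184, M4→B 4·5=20, M5→B 8·10=80. Service 340; fixed 32; total 372.
{A, B, D, E}: M1→A 2·22=44, M2→B 2·6=12, M3→D 8·23=184, M4→B 4·5=20, M5→E 7·10=70. Service 330; fixed 43; total 373.
{A, B, C, D}: M1→A 2·22=44, M2→B 2·6=12, M3→D 8·23=184, M4→B 4·5=20, M5→B 8·10=80. Service 340; fixed 37; total 377.
{A, B, C, D, E}: service 330 + fixed 48 = 378
No other subset beats 372.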